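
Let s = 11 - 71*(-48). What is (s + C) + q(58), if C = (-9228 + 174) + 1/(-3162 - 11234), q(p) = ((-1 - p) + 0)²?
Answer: -31008985/14396 ≈ -2154.0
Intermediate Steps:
q(p) = (-1 - p)²
s = 3419 (s = 11 + 3408 = 3419)
C = -130341385/14396 (C = -9054 + 1/(-14396) = -9054 - 1/14396 = -130341385/14396 ≈ -9054.0)
(s + C) + q(58) = (3419 - 130341385/14396) + (1 + 58)² = -81121461/14396 + 59² = -81121461/14396 + 3481 = -31008985/14396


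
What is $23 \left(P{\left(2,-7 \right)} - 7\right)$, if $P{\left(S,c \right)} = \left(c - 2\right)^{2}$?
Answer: $1702$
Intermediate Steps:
$P{\left(S,c \right)} = \left(-2 + c\right)^{2}$
$23 \left(P{\left(2,-7 \right)} - 7\right) = 23 \left(\left(-2 - 7\right)^{2} - 7\right) = 23 \left(\left(-9\right)^{2} - 7\right) = 23 \left(81 - 7\right) = 23 \cdot 74 = 1702$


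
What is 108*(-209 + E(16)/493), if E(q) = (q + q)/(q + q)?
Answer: -11127888/493 ≈ -22572.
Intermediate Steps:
E(q) = 1 (E(q) = (2*q)/((2*q)) = (2*q)*(1/(2*q)) = 1)
108*(-209 + E(16)/493) = 108*(-209 + 1/493) = 108*(-103036/493) = -11127888/493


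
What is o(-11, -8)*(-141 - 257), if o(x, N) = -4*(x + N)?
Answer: -30248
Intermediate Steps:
o(x, N) = -4*N - 4*x (o(x, N) = -4*(N + x) = -4*N - 4*x)
o(-11, -8)*(-141 - 257) = (-4*(-8) - 4*(-11))*(-141 - 257) = (32 + 44)*(-398) = 76*(-398) = -30248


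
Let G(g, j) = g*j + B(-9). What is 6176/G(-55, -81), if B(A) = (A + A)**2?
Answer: 6176/4779 ≈ 1.2923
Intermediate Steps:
B(A) = 4*A**2 (B(A) = (2*A)**2 = 4*A**2)
G(g, j) = 324 + g*j (G(g, j) = g*j + 4*(-9)**2 = g*j + 4*81 = g*j + 324 = 324 + g*j)
6176/G(-55, -81) = 6176/(324 - 55*(-81)) = 6176/(324 + 4455) = 6176/4779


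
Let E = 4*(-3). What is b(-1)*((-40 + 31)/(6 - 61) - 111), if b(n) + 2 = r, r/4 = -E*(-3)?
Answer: 890016/55 ≈ 16182.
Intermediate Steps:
E = -12
r = -144 (r = 4*(-(-12)*(-3)) = 4*(-1*36) = 4*(-36) = -144)
b(n) = -146 (b(n) = -2 - 144 = -146)
b(-1)*((-40 + 31)/(6 - 61) - 111) = -146*((-40 + 31)/(6 - 61) - 111) = -146*(-9/(-55) - 111) = -146*(-9*(-1/55) - 111) = -146*(9/55 - 111) = -146*(-6096/55) = 890016/55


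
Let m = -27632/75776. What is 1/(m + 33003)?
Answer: 4736/156300481 ≈ 3.0301e-5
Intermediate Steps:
m = -1727/4736 (m = -27632*1/75776 = -1727/4736 ≈ -0.36465)
1/(m + 33003) = 1/(-1727/4736 + 33003) = 1/(156300481/4736) = 4736/156300481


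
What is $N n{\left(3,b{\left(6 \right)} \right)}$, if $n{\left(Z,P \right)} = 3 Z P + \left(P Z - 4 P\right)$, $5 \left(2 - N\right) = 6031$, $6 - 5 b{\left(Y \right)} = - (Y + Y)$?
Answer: $- \frac{867024}{25} \approx -34681.0$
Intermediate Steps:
$b{\left(Y \right)} = \frac{6}{5} + \frac{2 Y}{5}$ ($b{\left(Y \right)} = \frac{6}{5} - \frac{\left(-1\right) \left(Y + Y\right)}{5} = \frac{6}{5} - \frac{\left(-1\right) 2 Y}{5} = \frac{6}{5} - \frac{\left(-2\right) Y}{5} = \frac{6}{5} + \frac{2 Y}{5}$)
$N = - \frac{6021}{5}$ ($N = 2 - \frac{6031}{5} = - \frac{6021}{5} \approx -1204.2$)
$n{\left(Z,P \right)} = - 4 P + 4 P Z$ ($n{\left(Z,P \right)} = 3 P Z + \left(- 4 P + P Z\right) = - 4 P + 4 P Z$)
$N n{\left(3,b{\left(6 \right)} \right)} = - \frac{6021 \cdot 4 \left(\frac{6}{5} + \frac{2}{5} \cdot 6\right) \left(-1 + 3\right)}{5} = - \frac{6021 \cdot 4 \left(\frac{6}{5} + \frac{12}{5}\right) 2}{5} = - \frac{6021 \cdot 4 \cdot \frac{18}{5} \cdot 2}{5} = \left(- \frac{6021}{5}\right) \frac{144}{5} = - \frac{867024}{25}$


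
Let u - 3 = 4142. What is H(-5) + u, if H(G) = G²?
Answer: 4170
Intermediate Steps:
u = 4145 (u = 3 + 4142 = 4145)
H(-5) + u = (-5)² + 4145 = 25 + 4145 = 4170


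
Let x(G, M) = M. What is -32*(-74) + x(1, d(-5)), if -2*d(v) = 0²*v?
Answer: 2368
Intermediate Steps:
d(v) = 0 (d(v) = -0²*v/2 = -0*v = -½*0 = 0)
-32*(-74) + x(1, d(-5)) = -32*(-74) + 0 = 2368 + 0 = 2368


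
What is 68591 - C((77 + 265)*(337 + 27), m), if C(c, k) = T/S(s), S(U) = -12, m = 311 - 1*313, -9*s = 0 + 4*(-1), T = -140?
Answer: 205738/3 ≈ 68579.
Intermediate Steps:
s = 4/9 (s = -(0 + 4*(-1))/9 = -(0 - 4)/9 = -⅑*(-4) = 4/9 ≈ 0.44444)
m = -2 (m = 311 - 313 = -2)
C(c, k) = 35/3 (C(c, k) = -140/(-12) = -140*(-1/12) = 35/3)
68591 - C((77 + 265)*(337 + 27), m) = 68591 - 1*35/3 = 68591 - 35/3 = 205738/3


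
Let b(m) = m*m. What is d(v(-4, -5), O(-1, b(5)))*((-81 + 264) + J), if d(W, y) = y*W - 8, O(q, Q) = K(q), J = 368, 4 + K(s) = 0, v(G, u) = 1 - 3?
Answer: 0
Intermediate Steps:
v(G, u) = -2
K(s) = -4 (K(s) = -4 + 0 = -4)
b(m) = m²
O(q, Q) = -4
d(W, y) = -8 + W*y (d(W, y) = W*y - 8 = -8 + W*y)
d(v(-4, -5), O(-1, b(5)))*((-81 + 264) + J) = (-8 - 2*(-4))*((-81 + 264) + 368) = (-8 + 8)*(183 + 368) = 0*551 = 0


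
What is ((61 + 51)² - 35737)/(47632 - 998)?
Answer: -23193/46634 ≈ -0.49734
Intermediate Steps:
((61 + 51)² - 35737)/(47632 - 998) = (112² - 35737)/46634 = (12544 - 35737)*(1/46634) = -23193*1/46634 = -23193/46634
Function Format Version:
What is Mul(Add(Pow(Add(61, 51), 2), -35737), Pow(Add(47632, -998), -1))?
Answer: Rational(-23193, 46634) ≈ -0.49734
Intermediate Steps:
Mul(Add(Pow(Add(61, 51), 2), -35737), Pow(Add(47632, -998), -1)) = Mul(Add(Pow(112, 2), -35737), Pow(46634, -1)) = Mul(Add(12544, -35737), Rational(1, 46634)) = Mul(-23193, Rational(1, 46634)) = Rational(-23193, 46634)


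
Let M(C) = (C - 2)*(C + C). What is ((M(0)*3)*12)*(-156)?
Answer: 0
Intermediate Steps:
M(C) = 2*C*(-2 + C) (M(C) = (-2 + C)*(2*C) = 2*C*(-2 + C))
((M(0)*3)*12)*(-156) = (((2*0*(-2 + 0))*3)*12)*(-156) = (((2*0*(-2))*3)*12)*(-156) = ((0*3)*12)*(-156) = (0*12)*(-156) = 0*(-156) = 0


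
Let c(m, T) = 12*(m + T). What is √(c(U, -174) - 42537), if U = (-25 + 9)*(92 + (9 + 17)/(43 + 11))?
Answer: I*√561433/3 ≈ 249.76*I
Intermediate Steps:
U = -39952/27 (U = -16*(92 + 26/54) = -16*(92 + 26*(1/54)) = -16*(92 + 13/27) = -16*2497/27 = -39952/27 ≈ -1479.7)
c(m, T) = 12*T + 12*m (c(m, T) = 12*(T + m) = 12*T + 12*m)
√(c(U, -174) - 42537) = √((12*(-174) + 12*(-39952/27)) - 42537) = √((-2088 - 159808/9) - 42537) = √(-178600/9 - 42537) = √(-561433/9) = I*√561433/3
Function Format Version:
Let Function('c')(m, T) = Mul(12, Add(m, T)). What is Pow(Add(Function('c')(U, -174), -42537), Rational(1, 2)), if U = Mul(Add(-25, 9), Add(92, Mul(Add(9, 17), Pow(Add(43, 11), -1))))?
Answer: Mul(Rational(1, 3), I, Pow(561433, Rational(1, 2))) ≈ Mul(249.76, I)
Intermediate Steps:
U = Rational(-39952, 27) (U = Mul(-16, Add(92, Mul(26, Pow(54, -1)))) = Mul(-16, Add(92, Mul(26, Rational(1, 54)))) = Mul(-16, Add(92, Rational(13, 27))) = Mul(-16, Rational(2497, 27)) = Rational(-39952, 27) ≈ -1479.7)
Function('c')(m, T) = Add(Mul(12, T), Mul(12, m)) (Function('c')(m, T) = Mul(12, Add(T, m)) = Add(Mul(12, T), Mul(12, m)))
Pow(Add(Function('c')(U, -174), -42537), Rational(1, 2)) = Pow(Add(Add(Mul(12, -174), Mul(12, Rational(-39952, 27))), -42537), Rational(1, 2)) = Pow(Add(Add(-2088, Rational(-159808, 9)), -42537), Rational(1, 2)) = Pow(Add(Rational(-178600, 9), -42537), Rational(1, 2)) = Pow(Rational(-561433, 9), Rational(1, 2)) = Mul(Rational(1, 3), I, Pow(561433, Rational(1, 2)))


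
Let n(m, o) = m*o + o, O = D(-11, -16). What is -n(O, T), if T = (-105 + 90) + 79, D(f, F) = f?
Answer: 640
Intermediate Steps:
O = -11
T = 64 (T = -15 + 79 = 64)
n(m, o) = o + m*o
-n(O, T) = -64*(1 - 11) = -64*(-10) = -1*(-640) = 640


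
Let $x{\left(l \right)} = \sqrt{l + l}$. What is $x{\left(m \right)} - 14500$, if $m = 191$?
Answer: $-14500 + \sqrt{382} \approx -14480.0$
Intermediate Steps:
$x{\left(l \right)} = \sqrt{2} \sqrt{l}$ ($x{\left(l \right)} = \sqrt{2 l} = \sqrt{2} \sqrt{l}$)
$x{\left(m \right)} - 14500 = \sqrt{2} \sqrt{191} - 14500 = \sqrt{382} - 14500 = -14500 + \sqrt{382}$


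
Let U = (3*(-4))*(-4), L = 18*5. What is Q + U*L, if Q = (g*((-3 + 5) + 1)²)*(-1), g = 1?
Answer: 4311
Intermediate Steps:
L = 90
U = 48 (U = -12*(-4) = 48)
Q = -9 (Q = (1*((-3 + 5) + 1)²)*(-1) = (1*(2 + 1)²)*(-1) = (1*3²)*(-1) = (1*9)*(-1) = 9*(-1) = -9)
Q + U*L = -9 + 48*90 = -9 + 4320 = 4311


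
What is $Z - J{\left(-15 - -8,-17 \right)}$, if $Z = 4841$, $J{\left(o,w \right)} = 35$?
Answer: $4806$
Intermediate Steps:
$Z - J{\left(-15 - -8,-17 \right)} = 4841 - 35 = 4806$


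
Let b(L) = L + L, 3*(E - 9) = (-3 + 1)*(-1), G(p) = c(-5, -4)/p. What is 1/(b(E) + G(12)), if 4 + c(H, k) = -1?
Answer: 12/227 ≈ 0.052863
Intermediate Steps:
c(H, k) = -5 (c(H, k) = -4 - 1 = -5)
G(p) = -5/p
E = 29/3 (E = 9 + ((-3 + 1)*(-1))/3 = 9 + (-2*(-1))/3 = 9 + (⅓)*2 = 9 + ⅔ = 29/3 ≈ 9.6667)
b(L) = 2*L
1/(b(E) + G(12)) = 1/(2*(29/3) - 5/12) = 1/(58/3 - 5*1/12) = 1/(58/3 - 5/12) = 1/(227/12) = 12/227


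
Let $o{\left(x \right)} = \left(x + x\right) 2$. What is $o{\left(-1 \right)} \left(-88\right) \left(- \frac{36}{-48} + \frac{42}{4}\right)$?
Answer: $3960$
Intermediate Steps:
$o{\left(x \right)} = 4 x$ ($o{\left(x \right)} = 2 x 2 = 4 x$)
$o{\left(-1 \right)} \left(-88\right) \left(- \frac{36}{-48} + \frac{42}{4}\right) = 4 \left(-1\right) \left(-88\right) \left(- \frac{36}{-48} + \frac{42}{4}\right) = \left(-4\right) \left(-88\right) \left(\left(-36\right) \left(- \frac{1}{48}\right) + 42 \cdot \frac{1}{4}\right) = 352 \left(\frac{3}{4} + \frac{21}{2}\right) = 352 \cdot \frac{45}{4} = 3960$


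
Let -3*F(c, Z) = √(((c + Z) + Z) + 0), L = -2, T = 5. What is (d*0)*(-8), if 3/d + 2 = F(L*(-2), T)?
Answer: 0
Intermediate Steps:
F(c, Z) = -√(c + 2*Z)/3 (F(c, Z) = -√(((c + Z) + Z) + 0)/3 = -√(((Z + c) + Z) + 0)/3 = -√((c + 2*Z) + 0)/3 = -√(c + 2*Z)/3)
d = 3/(-2 - √14/3) (d = 3/(-2 - √(-2*(-2) + 2*5)/3) = 3/(-2 - √(4 + 10)/3) = 3/(-2 - √14/3) ≈ -0.92387)
(d*0)*(-8) = ((-27/11 + 9*√14/22)*0)*(-8) = 0*(-8) = 0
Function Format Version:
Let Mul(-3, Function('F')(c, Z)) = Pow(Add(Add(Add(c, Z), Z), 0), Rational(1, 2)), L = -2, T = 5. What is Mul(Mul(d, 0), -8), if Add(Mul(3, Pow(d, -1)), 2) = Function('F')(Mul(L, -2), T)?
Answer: 0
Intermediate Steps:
Function('F')(c, Z) = Mul(Rational(-1, 3), Pow(Add(c, Mul(2, Z)), Rational(1, 2))) (Function('F')(c, Z) = Mul(Rational(-1, 3), Pow(Add(Add(Add(c, Z), Z), 0), Rational(1, 2))) = Mul(Rational(-1, 3), Pow(Add(Add(Add(Z, c), Z), 0), Rational(1, 2))) = Mul(Rational(-1, 3), Pow(Add(Add(c, Mul(2, Z)), 0), Rational(1, 2))) = Mul(Rational(-1, 3), Pow(Add(c, Mul(2, Z)), Rational(1, 2))))
d = Mul(3, Pow(Add(-2, Mul(Rational(-1, 3), Pow(14, Rational(1, 2)))), -1)) (d = Mul(3, Pow(Add(-2, Mul(Rational(-1, 3), Pow(Add(Mul(-2, -2), Mul(2, 5)), Rational(1, 2)))), -1)) = Mul(3, Pow(Add(-2, Mul(Rational(-1, 3), Pow(Add(4, 10), Rational(1, 2)))), -1)) = Mul(3, Pow(Add(-2, Mul(Rational(-1, 3), Pow(14, Rational(1, 2)))), -1)) ≈ -0.92387)
Mul(Mul(d, 0), -8) = Mul(Mul(Add(Rational(-27, 11), Mul(Rational(9, 22), Pow(14, Rational(1, 2)))), 0), -8) = Mul(0, -8) = 0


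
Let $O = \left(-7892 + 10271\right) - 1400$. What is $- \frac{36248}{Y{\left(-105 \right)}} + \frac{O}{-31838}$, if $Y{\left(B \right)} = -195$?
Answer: $\frac{1153872919}{6208410} \approx 185.86$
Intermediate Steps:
$O = 979$ ($O = 2379 - 1400 = 979$)
$- \frac{36248}{Y{\left(-105 \right)}} + \frac{O}{-31838} = - \frac{36248}{-195} + \frac{979}{-31838} = \left(-36248\right) \left(- \frac{1}{195}\right) + 979 \left(- \frac{1}{31838}\right) = \frac{36248}{195} - \frac{979}{31838} = \frac{1153872919}{6208410}$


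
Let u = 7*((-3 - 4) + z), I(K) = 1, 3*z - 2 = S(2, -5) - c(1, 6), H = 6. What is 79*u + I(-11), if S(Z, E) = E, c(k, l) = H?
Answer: -5529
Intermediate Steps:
c(k, l) = 6
z = -3 (z = 2/3 + (-5 - 1*6)/3 = 2/3 + (-5 - 6)/3 = 2/3 + (1/3)*(-11) = 2/3 - 11/3 = -3)
u = -70 (u = 7*((-3 - 4) - 3) = 7*(-7 - 3) = 7*(-10) = -70)
79*u + I(-11) = 79*(-70) + 1 = -5530 + 1 = -5529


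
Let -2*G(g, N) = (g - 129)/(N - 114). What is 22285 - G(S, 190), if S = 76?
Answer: 3387267/152 ≈ 22285.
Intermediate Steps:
G(g, N) = -(-129 + g)/(2*(-114 + N)) (G(g, N) = -(g - 129)/(2*(N - 114)) = -(-129 + g)/(2*(-114 + N)))
22285 - G(S, 190) = 22285 - (129 - 1*76)/(2*(-114 + 190)) = 22285 - (129 - 76)/(2*76) = 22285 - 53/(2*76) = 22285 - 1*53/152 = 22285 - 53/152 = 3387267/152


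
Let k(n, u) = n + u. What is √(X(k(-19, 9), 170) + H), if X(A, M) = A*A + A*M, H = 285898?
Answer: 7*√5802 ≈ 533.20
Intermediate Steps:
X(A, M) = A² + A*M
√(X(k(-19, 9), 170) + H) = √((-19 + 9)*((-19 + 9) + 170) + 285898) = √(-10*(-10 + 170) + 285898) = √(-10*160 + 285898) = √(-1600 + 285898) = √284298 = 7*√5802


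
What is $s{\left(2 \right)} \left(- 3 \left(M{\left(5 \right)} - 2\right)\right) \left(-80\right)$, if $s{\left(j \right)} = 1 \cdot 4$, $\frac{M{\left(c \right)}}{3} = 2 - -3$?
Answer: $12480$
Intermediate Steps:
$M{\left(c \right)} = 15$ ($M{\left(c \right)} = 3 \left(2 - -3\right) = 3 \left(2 + 3\right) = 3 \cdot 5 = 15$)
$s{\left(j \right)} = 4$
$s{\left(2 \right)} \left(- 3 \left(M{\left(5 \right)} - 2\right)\right) \left(-80\right) = 4 \left(- 3 \left(15 - 2\right)\right) \left(-80\right) = 4 \left(\left(-3\right) 13\right) \left(-80\right) = 4 \left(-39\right) \left(-80\right) = \left(-156\right) \left(-80\right) = 12480$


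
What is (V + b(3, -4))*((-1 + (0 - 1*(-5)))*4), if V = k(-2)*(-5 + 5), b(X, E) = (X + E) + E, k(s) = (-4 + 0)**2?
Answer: -80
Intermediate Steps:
k(s) = 16 (k(s) = (-4)**2 = 16)
b(X, E) = X + 2*E (b(X, E) = (E + X) + E = X + 2*E)
V = 0 (V = 16*(-5 + 5) = 16*0 = 0)
(V + b(3, -4))*((-1 + (0 - 1*(-5)))*4) = (0 + (3 + 2*(-4)))*((-1 + (0 - 1*(-5)))*4) = (0 + (3 - 8))*((-1 + (0 + 5))*4) = (0 - 5)*((-1 + 5)*4) = -20*4 = -5*16 = -80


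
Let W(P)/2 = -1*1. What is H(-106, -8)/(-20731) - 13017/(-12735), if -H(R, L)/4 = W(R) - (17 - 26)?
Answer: 90070669/88003095 ≈ 1.0235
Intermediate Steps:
W(P) = -2 (W(P) = 2*(-1*1) = 2*(-1) = -2)
H(R, L) = -28 (H(R, L) = -4*(-2 - (17 - 26)) = -4*(-2 - 1*(-9)) = -4*(-2 + 9) = -4*7 = -28)
H(-106, -8)/(-20731) - 13017/(-12735) = -28/(-20731) - 13017/(-12735) = -28*(-1/20731) - 13017*(-1/12735) = 28/20731 + 4339/4245 = 90070669/88003095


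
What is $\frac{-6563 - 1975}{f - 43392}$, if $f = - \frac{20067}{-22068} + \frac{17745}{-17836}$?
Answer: $\frac{769367718}{3910104223} \approx 0.19676$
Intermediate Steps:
$f = - \frac{7711}{90111}$ ($f = \left(-20067\right) \left(- \frac{1}{22068}\right) + 17745 \left(- \frac{1}{17836}\right) = \frac{6689}{7356} - \frac{195}{196} = - \frac{7711}{90111} \approx -0.085572$)
$\frac{-6563 - 1975}{f - 43392} = \frac{-6563 - 1975}{- \frac{7711}{90111} - 43392} = - \frac{8538}{- \frac{3910104223}{90111}} = \left(-8538\right) \left(- \frac{90111}{3910104223}\right) = \frac{769367718}{3910104223}$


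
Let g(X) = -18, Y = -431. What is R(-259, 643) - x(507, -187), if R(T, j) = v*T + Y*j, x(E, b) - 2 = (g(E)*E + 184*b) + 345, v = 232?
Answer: -294034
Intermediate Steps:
x(E, b) = 347 - 18*E + 184*b (x(E, b) = 2 + ((-18*E + 184*b) + 345) = 2 + (345 - 18*E + 184*b) = 347 - 18*E + 184*b)
R(T, j) = -431*j + 232*T (R(T, j) = 232*T - 431*j = -431*j + 232*T)
R(-259, 643) - x(507, -187) = (-431*643 + 232*(-259)) - (347 - 18*507 + 184*(-187)) = (-277133 - 60088) - (347 - 9126 - 34408) = -337221 - 1*(-43187) = -337221 + 43187 = -294034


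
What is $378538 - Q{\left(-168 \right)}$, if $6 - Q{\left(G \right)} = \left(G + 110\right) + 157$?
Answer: $378631$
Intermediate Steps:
$Q{\left(G \right)} = -261 - G$ ($Q{\left(G \right)} = 6 - \left(\left(G + 110\right) + 157\right) = 6 - \left(\left(110 + G\right) + 157\right) = 6 - \left(267 + G\right) = -261 - G$)
$378538 - Q{\left(-168 \right)} = 378538 - \left(-261 - -168\right) = 378538 - \left(-261 + 168\right) = 378538 - -93 = 378538 + 93 = 378631$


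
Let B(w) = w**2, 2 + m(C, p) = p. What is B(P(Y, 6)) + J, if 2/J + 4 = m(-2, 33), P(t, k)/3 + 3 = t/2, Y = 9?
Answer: 2195/108 ≈ 20.324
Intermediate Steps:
P(t, k) = -9 + 3*t/2 (P(t, k) = -9 + 3*(t/2) = -9 + 3*t/2)
m(C, p) = -2 + p
J = 2/27 (J = 2/(-4 + (-2 + 33)) = 2/(-4 + 31) = 2/27 ≈ 0.074074)
B(P(Y, 6)) + J = (-9 + (3/2)*9)**2 + 2/27 = (-9 + 27/2)**2 + 2/27 = (9/2)**2 + 2/27 = 81/4 + 2/27 = 2195/108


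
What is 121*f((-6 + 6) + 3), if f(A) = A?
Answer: 363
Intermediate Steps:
121*f((-6 + 6) + 3) = 121*((-6 + 6) + 3) = 121*(0 + 3) = 121*3 = 363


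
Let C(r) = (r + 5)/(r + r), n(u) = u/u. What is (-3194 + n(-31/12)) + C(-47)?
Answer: -150050/47 ≈ -3192.6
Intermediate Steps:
n(u) = 1
C(r) = (5 + r)/(2*r) (C(r) = (5 + r)/((2*r)) = (5 + r)*(1/(2*r)) = (5 + r)/(2*r))
(-3194 + n(-31/12)) + C(-47) = (-3194 + 1) + (1/2)*(5 - 47)/(-47) = -3193 + (1/2)*(-1/47)*(-42) = -3193 + 21/47 = -150050/47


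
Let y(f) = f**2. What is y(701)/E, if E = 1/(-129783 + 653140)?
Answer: 257178153157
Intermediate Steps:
E = 1/523357 ≈ 1.9107e-6
y(701)/E = 701**2/(1/523357) = 491401*523357 = 257178153157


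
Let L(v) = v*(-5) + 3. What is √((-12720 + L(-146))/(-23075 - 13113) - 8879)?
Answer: I*√2906812544455/18094 ≈ 94.227*I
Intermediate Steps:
L(v) = 3 - 5*v (L(v) = -5*v + 3 = 3 - 5*v)
√((-12720 + L(-146))/(-23075 - 13113) - 8879) = √((-12720 + (3 - 5*(-146)))/(-23075 - 13113) - 8879) = √((-12720 + (3 + 730))/(-36188) - 8879) = √((-12720 + 733)*(-1/36188) - 8879) = √(-11987*(-1/36188) - 8879) = √(11987/36188 - 8879) = √(-321301265/36188) = I*√2906812544455/18094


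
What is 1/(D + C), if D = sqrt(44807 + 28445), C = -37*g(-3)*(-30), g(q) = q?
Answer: -1665/5507824 - sqrt(18313)/5507824 ≈ -0.00032687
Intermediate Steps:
C = -3330 (C = -37*(-3)*(-30) = 111*(-30) = -3330)
D = 2*sqrt(18313) (D = sqrt(73252) = 2*sqrt(18313) ≈ 270.65)
1/(D + C) = 1/(2*sqrt(18313) - 3330) = 1/(-3330 + 2*sqrt(18313))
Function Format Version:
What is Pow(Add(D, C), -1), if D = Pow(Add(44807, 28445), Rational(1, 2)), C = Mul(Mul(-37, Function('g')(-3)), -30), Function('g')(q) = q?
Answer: Add(Rational(-1665, 5507824), Mul(Rational(-1, 5507824), Pow(18313, Rational(1, 2)))) ≈ -0.00032687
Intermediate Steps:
C = -3330 (C = Mul(Mul(-37, -3), -30) = Mul(111, -30) = -3330)
D = Mul(2, Pow(18313, Rational(1, 2))) (D = Pow(73252, Rational(1, 2)) = Mul(2, Pow(18313, Rational(1, 2))) ≈ 270.65)
Pow(Add(D, C), -1) = Pow(Add(Mul(2, Pow(18313, Rational(1, 2))), -3330), -1) = Pow(Add(-3330, Mul(2, Pow(18313, Rational(1, 2)))), -1)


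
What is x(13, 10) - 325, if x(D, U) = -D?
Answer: -338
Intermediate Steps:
x(13, 10) - 325 = -1*13 - 325 = -13 - 325 = -338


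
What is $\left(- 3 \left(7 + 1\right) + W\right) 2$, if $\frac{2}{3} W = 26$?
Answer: $30$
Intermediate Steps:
$W = 39$ ($W = \frac{3}{2} \cdot 26 = 39$)
$\left(- 3 \left(7 + 1\right) + W\right) 2 = \left(- 3 \left(7 + 1\right) + 39\right) 2 = \left(\left(-3\right) 8 + 39\right) 2 = \left(-24 + 39\right) 2 = 15 \cdot 2 = 30$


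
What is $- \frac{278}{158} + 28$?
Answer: $\frac{2073}{79} \approx 26.241$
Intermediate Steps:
$- \frac{278}{158} + 28 = \left(-278\right) \frac{1}{158} + 28 = - \frac{139}{79} + 28 = \frac{2073}{79}$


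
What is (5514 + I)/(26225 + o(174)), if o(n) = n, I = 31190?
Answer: 36704/26399 ≈ 1.3904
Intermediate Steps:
(5514 + I)/(26225 + o(174)) = (5514 + 31190)/(26225 + 174) = 36704/26399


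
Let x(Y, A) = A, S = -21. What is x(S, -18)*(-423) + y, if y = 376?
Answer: 7990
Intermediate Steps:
x(S, -18)*(-423) + y = -18*(-423) + 376 = 7614 + 376 = 7990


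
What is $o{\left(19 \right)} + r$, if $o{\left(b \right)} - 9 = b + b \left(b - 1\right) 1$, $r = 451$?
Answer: $821$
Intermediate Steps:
$o{\left(b \right)} = 9 + b + b \left(-1 + b\right)$ ($o{\left(b \right)} = 9 + \left(b + b \left(b - 1\right) 1\right) = 9 + \left(b + b \left(-1 + b\right) 1\right) = 9 + \left(b + b \left(-1 + b\right)\right) = 9 + b + b \left(-1 + b\right)$)
$o{\left(19 \right)} + r = \left(9 + 19^{2}\right) + 451 = \left(9 + 361\right) + 451 = 370 + 451 = 821$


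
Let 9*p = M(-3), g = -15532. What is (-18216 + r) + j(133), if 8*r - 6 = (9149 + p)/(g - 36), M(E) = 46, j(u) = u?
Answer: -20268404083/1120896 ≈ -18082.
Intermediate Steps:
p = 46/9 (p = (1/9)*46 = 46/9 ≈ 5.1111)
r = 758285/1120896 (r = 3/4 + ((9149 + 46/9)/(-15532 - 36))/8 = 3/4 + ((82387/9)/(-15568))/8 = 3/4 + ((82387/9)*(-1/15568))/8 = 3/4 + (1/8)*(-82387/140112) = 3/4 - 82387/1120896 = 758285/1120896 ≈ 0.67650)
(-18216 + r) + j(133) = (-18216 + 758285/1120896) + 133 = -20417483251/1120896 + 133 = -20268404083/1120896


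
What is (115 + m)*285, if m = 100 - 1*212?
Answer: 855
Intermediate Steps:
m = -112 (m = 100 - 212 = -112)
(115 + m)*285 = (115 - 112)*285 = 3*285 = 855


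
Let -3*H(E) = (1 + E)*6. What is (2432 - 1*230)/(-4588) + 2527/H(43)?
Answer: -2946913/100936 ≈ -29.196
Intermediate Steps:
H(E) = -2 - 2*E (H(E) = -(1 + E)*6/3 = -(6 + 6*E)/3 = -2 - 2*E)
(2432 - 1*230)/(-4588) + 2527/H(43) = (2432 - 1*230)/(-4588) + 2527/(-2 - 2*43) = (2432 - 230)*(-1/4588) + 2527/(-2 - 86) = 2202*(-1/4588) + 2527/(-88) = -1101/2294 + 2527*(-1/88) = -1101/2294 - 2527/88 = -2946913/100936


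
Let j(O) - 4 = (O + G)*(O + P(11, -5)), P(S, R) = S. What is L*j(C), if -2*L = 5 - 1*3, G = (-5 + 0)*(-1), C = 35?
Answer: -1844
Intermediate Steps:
G = 5 (G = -5*(-1) = 5)
L = -1 (L = -(5 - 1*3)/2 = -(5 - 3)/2 = -½*2 = -1)
j(O) = 4 + (5 + O)*(11 + O) (j(O) = 4 + (O + 5)*(O + 11) = 4 + (5 + O)*(11 + O))
L*j(C) = -(59 + 35² + 16*35) = -(59 + 1225 + 560) = -1*1844 = -1844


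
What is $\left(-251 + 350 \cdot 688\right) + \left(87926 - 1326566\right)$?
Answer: $-998091$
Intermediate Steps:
$\left(-251 + 350 \cdot 688\right) + \left(87926 - 1326566\right) = \left(-251 + 240800\right) + \left(87926 - 1326566\right) = 240549 - 1238640 = -998091$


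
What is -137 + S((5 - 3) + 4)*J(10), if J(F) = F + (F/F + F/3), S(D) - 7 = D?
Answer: 148/3 ≈ 49.333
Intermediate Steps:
S(D) = 7 + D
J(F) = 1 + 4*F/3 (J(F) = F + (1 + F*(⅓)) = F + (1 + F/3) = 1 + 4*F/3)
-137 + S((5 - 3) + 4)*J(10) = -137 + (7 + ((5 - 3) + 4))*(1 + (4/3)*10) = -137 + (7 + (2 + 4))*(1 + 40/3) = -137 + (7 + 6)*(43/3) = -137 + 13*(43/3) = -137 + 559/3 = 148/3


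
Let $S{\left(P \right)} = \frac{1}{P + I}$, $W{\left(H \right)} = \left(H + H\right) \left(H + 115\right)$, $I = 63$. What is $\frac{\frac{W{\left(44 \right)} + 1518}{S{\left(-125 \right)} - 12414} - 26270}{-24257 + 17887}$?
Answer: $\frac{2022016625}{490279153} \approx 4.1242$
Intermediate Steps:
$W{\left(H \right)} = 2 H \left(115 + H\right)$
$S{\left(P \right)} = \frac{1}{63 + P}$ ($S{\left(P \right)} = \frac{1}{P + 63} = \frac{1}{63 + P}$)
$\frac{\frac{W{\left(44 \right)} + 1518}{S{\left(-125 \right)} - 12414} - 26270}{-24257 + 17887} = \frac{\frac{2 \cdot 44 \left(115 + 44\right) + 1518}{\frac{1}{63 - 125} - 12414} - 26270}{-24257 + 17887} = \frac{\frac{2 \cdot 44 \cdot 159 + 1518}{\frac{1}{-62} - 12414} - 26270}{-6370} = \left(\frac{13992 + 1518}{- \frac{1}{62} - 12414} - 26270\right) \left(- \frac{1}{6370}\right) = \left(\frac{15510}{- \frac{769669}{62}} - 26270\right) \left(- \frac{1}{6370}\right) = \left(15510 \left(- \frac{62}{769669}\right) - 26270\right) \left(- \frac{1}{6370}\right) = \left(- \frac{961620}{769669} - 26270\right) \left(- \frac{1}{6370}\right) = \left(- \frac{20220166250}{769669}\right) \left(- \frac{1}{6370}\right) = \frac{2022016625}{490279153}$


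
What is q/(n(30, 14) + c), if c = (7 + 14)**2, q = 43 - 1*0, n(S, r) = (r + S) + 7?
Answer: 43/492 ≈ 0.087398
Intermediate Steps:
n(S, r) = 7 + S + r (n(S, r) = (S + r) + 7 = 7 + S + r)
q = 43 (q = 43 + 0 = 43)
c = 441 (c = 21**2 = 441)
q/(n(30, 14) + c) = 43/((7 + 30 + 14) + 441) = 43/(51 + 441) = 43/492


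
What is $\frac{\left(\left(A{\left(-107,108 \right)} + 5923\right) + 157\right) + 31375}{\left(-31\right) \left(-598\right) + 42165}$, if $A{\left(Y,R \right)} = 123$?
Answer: $\frac{37578}{60703} \approx 0.61905$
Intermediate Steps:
$\frac{\left(\left(A{\left(-107,108 \right)} + 5923\right) + 157\right) + 31375}{\left(-31\right) \left(-598\right) + 42165} = \frac{\left(\left(123 + 5923\right) + 157\right) + 31375}{\left(-31\right) \left(-598\right) + 42165} = \frac{\left(6046 + 157\right) + 31375}{18538 + 42165} = \frac{6203 + 31375}{60703} = 37578 \cdot \frac{1}{60703} = \frac{37578}{60703}$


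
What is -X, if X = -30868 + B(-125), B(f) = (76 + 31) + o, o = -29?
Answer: 30790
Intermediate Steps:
B(f) = 78 (B(f) = (76 + 31) - 29 = 107 - 29 = 78)
X = -30790 (X = -30868 + 78 = -30790)
-X = -1*(-30790) = 30790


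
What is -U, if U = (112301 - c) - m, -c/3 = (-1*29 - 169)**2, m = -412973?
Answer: -642886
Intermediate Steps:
c = -117612 (c = -3*(-1*29 - 169)**2 = -3*(-29 - 169)**2 = -3*(-198)**2 = -3*39204 = -117612)
U = 642886 (U = (112301 - 1*(-117612)) - 1*(-412973) = (112301 + 117612) + 412973 = 229913 + 412973 = 642886)
-U = -1*642886 = -642886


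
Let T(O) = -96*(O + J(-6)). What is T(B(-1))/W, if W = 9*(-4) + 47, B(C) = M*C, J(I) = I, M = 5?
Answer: 96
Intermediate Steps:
B(C) = 5*C
T(O) = 576 - 96*O (T(O) = -96*(O - 6) = -96*(-6 + O) = 576 - 96*O)
W = 11 (W = -36 + 47 = 11)
T(B(-1))/W = (576 - 480*(-1))/11 = (576 - 96*(-5))*(1/11) = (576 + 480)*(1/11) = 1056*(1/11) = 96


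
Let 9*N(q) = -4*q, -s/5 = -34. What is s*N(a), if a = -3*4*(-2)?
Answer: -5440/3 ≈ -1813.3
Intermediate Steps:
s = 170 (s = -5*(-34) = 170)
a = 24 (a = -12*(-2) = 24)
N(q) = -4*q/9 (N(q) = (-4*q)/9 = -4*q/9)
s*N(a) = 170*(-4/9*24) = 170*(-32/3) = -5440/3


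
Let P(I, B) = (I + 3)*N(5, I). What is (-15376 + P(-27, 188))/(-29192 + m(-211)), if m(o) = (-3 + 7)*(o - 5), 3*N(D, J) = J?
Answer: 1895/3757 ≈ 0.50439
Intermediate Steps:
N(D, J) = J/3
m(o) = -20 + 4*o (m(o) = 4*(-5 + o) = -20 + 4*o)
P(I, B) = I*(3 + I)/3 (P(I, B) = (I + 3)*(I/3) = (3 + I)*(I/3) = I*(3 + I)/3)
(-15376 + P(-27, 188))/(-29192 + m(-211)) = (-15376 + (⅓)*(-27)*(3 - 27))/(-29192 + (-20 + 4*(-211))) = (-15376 + (⅓)*(-27)*(-24))/(-29192 + (-20 - 844)) = (-15376 + 216)/(-29192 - 864) = -15160/(-30056) = -15160*(-1/30056) = 1895/3757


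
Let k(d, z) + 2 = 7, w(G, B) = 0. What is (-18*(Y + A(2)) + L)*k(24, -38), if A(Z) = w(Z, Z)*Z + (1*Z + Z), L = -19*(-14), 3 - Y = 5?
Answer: 1150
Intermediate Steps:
Y = -2 (Y = 3 - 1*5 = 3 - 5 = -2)
L = 266
k(d, z) = 5 (k(d, z) = -2 + 7 = 5)
A(Z) = 2*Z (A(Z) = 0*Z + (1*Z + Z) = 0 + (Z + Z) = 0 + 2*Z = 2*Z)
(-18*(Y + A(2)) + L)*k(24, -38) = (-18*(-2 + 2*2) + 266)*5 = (-18*(-2 + 4) + 266)*5 = (-18*2 + 266)*5 = (-36 + 266)*5 = 230*5 = 1150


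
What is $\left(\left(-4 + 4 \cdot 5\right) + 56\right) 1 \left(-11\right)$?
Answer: $-792$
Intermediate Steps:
$\left(\left(-4 + 4 \cdot 5\right) + 56\right) 1 \left(-11\right) = \left(\left(-4 + 20\right) + 56\right) \left(-11\right) = \left(16 + 56\right) \left(-11\right) = 72 \left(-11\right) = -792$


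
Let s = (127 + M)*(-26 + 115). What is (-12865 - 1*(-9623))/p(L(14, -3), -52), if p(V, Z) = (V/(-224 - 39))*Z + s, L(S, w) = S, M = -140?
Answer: 852646/303563 ≈ 2.8088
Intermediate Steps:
s = -1157 (s = (127 - 140)*(-26 + 115) = -13*89 = -1157)
p(V, Z) = -1157 - V*Z/263 (p(V, Z) = (V/(-224 - 39))*Z - 1157 = (V/(-263))*Z - 1157 = (-V/263)*Z - 1157 = -V*Z/263 - 1157 = -1157 - V*Z/263)
(-12865 - 1*(-9623))/p(L(14, -3), -52) = (-12865 - 1*(-9623))/(-1157 - 1/263*14*(-52)) = (-12865 + 9623)/(-1157 + 728/263) = -3242/(-303563/263) = -3242*(-263/303563) = 852646/303563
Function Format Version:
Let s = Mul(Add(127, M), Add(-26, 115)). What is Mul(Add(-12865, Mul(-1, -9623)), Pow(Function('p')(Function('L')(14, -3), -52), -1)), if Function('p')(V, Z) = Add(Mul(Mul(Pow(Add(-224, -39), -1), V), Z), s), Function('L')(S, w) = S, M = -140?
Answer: Rational(852646, 303563) ≈ 2.8088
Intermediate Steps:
s = -1157 (s = Mul(Add(127, -140), Add(-26, 115)) = Mul(-13, 89) = -1157)
Function('p')(V, Z) = Add(-1157, Mul(Rational(-1, 263), V, Z)) (Function('p')(V, Z) = Add(Mul(Mul(Pow(Add(-224, -39), -1), V), Z), -1157) = Add(Mul(Mul(Pow(-263, -1), V), Z), -1157) = Add(Mul(Mul(Rational(-1, 263), V), Z), -1157) = Add(Mul(Rational(-1, 263), V, Z), -1157) = Add(-1157, Mul(Rational(-1, 263), V, Z)))
Mul(Add(-12865, Mul(-1, -9623)), Pow(Function('p')(Function('L')(14, -3), -52), -1)) = Mul(Add(-12865, Mul(-1, -9623)), Pow(Add(-1157, Mul(Rational(-1, 263), 14, -52)), -1)) = Mul(Add(-12865, 9623), Pow(Add(-1157, Rational(728, 263)), -1)) = Mul(-3242, Pow(Rational(-303563, 263), -1)) = Mul(-3242, Rational(-263, 303563)) = Rational(852646, 303563)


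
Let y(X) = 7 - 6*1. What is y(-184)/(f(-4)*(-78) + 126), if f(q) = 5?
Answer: -1/264 ≈ -0.0037879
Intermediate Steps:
y(X) = 1 (y(X) = 7 - 6 = 1)
y(-184)/(f(-4)*(-78) + 126) = 1/(5*(-78) + 126) = 1/(-390 + 126) = 1/(-264) = 1*(-1/264) = -1/264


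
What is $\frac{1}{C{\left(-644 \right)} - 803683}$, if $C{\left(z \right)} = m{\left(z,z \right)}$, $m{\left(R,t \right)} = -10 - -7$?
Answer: $- \frac{1}{803686} \approx -1.2443 \cdot 10^{-6}$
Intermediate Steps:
$m{\left(R,t \right)} = -3$ ($m{\left(R,t \right)} = -10 + 7 = -3$)
$C{\left(z \right)} = -3$
$\frac{1}{C{\left(-644 \right)} - 803683} = \frac{1}{-3 - 803683} = \frac{1}{-803686} = - \frac{1}{803686}$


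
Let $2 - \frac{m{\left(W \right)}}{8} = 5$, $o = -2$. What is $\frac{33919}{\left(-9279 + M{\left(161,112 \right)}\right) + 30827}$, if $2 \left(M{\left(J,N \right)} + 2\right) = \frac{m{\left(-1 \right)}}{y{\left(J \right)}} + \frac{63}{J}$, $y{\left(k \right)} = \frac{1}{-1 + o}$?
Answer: $\frac{1560274}{992781} \approx 1.5716$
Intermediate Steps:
$y{\left(k \right)} = - \frac{1}{3}$ ($y{\left(k \right)} = \frac{1}{-1 - 2} = \frac{1}{-3} = - \frac{1}{3}$)
$m{\left(W \right)} = -24$ ($m{\left(W \right)} = 16 - 40 = -24$)
$M{\left(J,N \right)} = 34 + \frac{63}{2 J}$ ($M{\left(J,N \right)} = -2 + \frac{- \frac{24}{- \frac{1}{3}} + \frac{63}{J}}{2} = -2 + \frac{\left(-24\right) \left(-3\right) + \frac{63}{J}}{2} = -2 + \frac{72 + \frac{63}{J}}{2} = -2 + \left(36 + \frac{63}{2 J}\right) = 34 + \frac{63}{2 J}$)
$\frac{33919}{\left(-9279 + M{\left(161,112 \right)}\right) + 30827} = \frac{33919}{\left(-9279 + \left(34 + \frac{63}{2 \cdot 161}\right)\right) + 30827} = \frac{33919}{\left(-9279 + \left(34 + \frac{63}{2} \cdot \frac{1}{161}\right)\right) + 30827} = \frac{33919}{\left(-9279 + \left(34 + \frac{9}{46}\right)\right) + 30827} = \frac{33919}{\left(-9279 + \frac{1573}{46}\right) + 30827} = \frac{33919}{- \frac{425261}{46} + 30827} = \frac{33919}{\frac{992781}{46}} = 33919 \cdot \frac{46}{992781} = \frac{1560274}{992781}$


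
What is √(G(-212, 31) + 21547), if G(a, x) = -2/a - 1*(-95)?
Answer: √243169618/106 ≈ 147.11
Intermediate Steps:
G(a, x) = 95 - 2/a (G(a, x) = -2/a + 95 = 95 - 2/a)
√(G(-212, 31) + 21547) = √((95 - 2/(-212)) + 21547) = √((95 - 2*(-1/212)) + 21547) = √((95 + 1/106) + 21547) = √(10071/106 + 21547) = √(2294053/106) = √243169618/106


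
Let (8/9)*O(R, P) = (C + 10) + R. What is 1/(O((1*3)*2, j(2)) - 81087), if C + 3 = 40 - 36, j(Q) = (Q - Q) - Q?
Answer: -8/648543 ≈ -1.2335e-5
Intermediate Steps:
j(Q) = -Q (j(Q) = 0 - Q = -Q)
C = 1 (C = -3 + (40 - 36) = -3 + 4 = 1)
O(R, P) = 99/8 + 9*R/8 (O(R, P) = 9*((1 + 10) + R)/8 = 9*(11 + R)/8 = 99/8 + 9*R/8)
1/(O((1*3)*2, j(2)) - 81087) = 1/((99/8 + 9*((1*3)*2)/8) - 81087) = 1/((99/8 + 9*(3*2)/8) - 81087) = 1/((99/8 + (9/8)*6) - 81087) = 1/((99/8 + 27/4) - 81087) = 1/(153/8 - 81087) = 1/(-648543/8) = -8/648543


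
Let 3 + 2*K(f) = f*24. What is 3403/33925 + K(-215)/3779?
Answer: -149434901/256405150 ≈ -0.58281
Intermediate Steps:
K(f) = -3/2 + 12*f (K(f) = -3/2 + (f*24)/2 = -3/2 + (24*f)/2 = -3/2 + 12*f)
3403/33925 + K(-215)/3779 = 3403/33925 + (-3/2 + 12*(-215))/3779 = 3403*(1/33925) + (-3/2 - 2580)*(1/3779) = 3403/33925 - 5163/2*1/3779 = 3403/33925 - 5163/7558 = -149434901/256405150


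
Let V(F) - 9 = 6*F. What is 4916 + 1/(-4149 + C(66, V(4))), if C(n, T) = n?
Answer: 20072027/4083 ≈ 4916.0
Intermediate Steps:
V(F) = 9 + 6*F
4916 + 1/(-4149 + C(66, V(4))) = 4916 + 1/(-4149 + 66) = 4916 + 1/(-4083) = 4916 - 1/4083 = 20072027/4083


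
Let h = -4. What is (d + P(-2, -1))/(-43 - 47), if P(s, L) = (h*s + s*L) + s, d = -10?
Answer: 1/45 ≈ 0.022222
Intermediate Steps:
P(s, L) = -3*s + L*s (P(s, L) = (-4*s + s*L) + s = (-4*s + L*s) + s = -3*s + L*s)
(d + P(-2, -1))/(-43 - 47) = (-10 - 2*(-3 - 1))/(-43 - 47) = (-10 - 2*(-4))/(-90) = (-10 + 8)*(-1/90) = -2*(-1/90) = 1/45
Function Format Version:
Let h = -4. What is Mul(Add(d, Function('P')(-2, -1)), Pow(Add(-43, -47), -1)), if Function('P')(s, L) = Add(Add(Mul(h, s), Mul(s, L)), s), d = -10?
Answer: Rational(1, 45) ≈ 0.022222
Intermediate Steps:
Function('P')(s, L) = Add(Mul(-3, s), Mul(L, s)) (Function('P')(s, L) = Add(Add(Mul(-4, s), Mul(s, L)), s) = Add(Add(Mul(-4, s), Mul(L, s)), s) = Add(Mul(-3, s), Mul(L, s)))
Mul(Add(d, Function('P')(-2, -1)), Pow(Add(-43, -47), -1)) = Mul(Add(-10, Mul(-2, Add(-3, -1))), Pow(Add(-43, -47), -1)) = Mul(Add(-10, Mul(-2, -4)), Pow(-90, -1)) = Mul(Add(-10, 8), Rational(-1, 90)) = Mul(-2, Rational(-1, 90)) = Rational(1, 45)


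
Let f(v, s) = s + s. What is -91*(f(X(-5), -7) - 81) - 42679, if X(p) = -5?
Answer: -34034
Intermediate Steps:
f(v, s) = 2*s
-91*(f(X(-5), -7) - 81) - 42679 = -91*(2*(-7) - 81) - 42679 = -91*(-14 - 81) - 42679 = -91*(-95) - 42679 = 8645 - 42679 = -34034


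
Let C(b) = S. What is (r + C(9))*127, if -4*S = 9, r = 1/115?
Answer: -130937/460 ≈ -284.65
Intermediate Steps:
r = 1/115 ≈ 0.0086956
S = -9/4 (S = -¼*9 = -9/4 ≈ -2.2500)
C(b) = -9/4
(r + C(9))*127 = (1/115 - 9/4)*127 = -1031/460*127 = -130937/460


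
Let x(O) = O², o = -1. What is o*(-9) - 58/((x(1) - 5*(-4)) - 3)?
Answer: 52/9 ≈ 5.7778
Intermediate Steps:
o*(-9) - 58/((x(1) - 5*(-4)) - 3) = -1*(-9) - 58/((1² - 5*(-4)) - 3) = 9 - 58/((1 + 20) - 3) = 9 - 58/(21 - 3) = 9 - 58/18 = 9 - 58*1/18 = 9 - 29/9 = 52/9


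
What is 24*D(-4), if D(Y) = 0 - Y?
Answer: 96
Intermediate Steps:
D(Y) = -Y
24*D(-4) = 24*(-1*(-4)) = 24*4 = 96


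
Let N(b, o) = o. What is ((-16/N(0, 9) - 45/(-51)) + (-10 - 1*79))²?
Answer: 189172516/23409 ≈ 8081.2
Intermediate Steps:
((-16/N(0, 9) - 45/(-51)) + (-10 - 1*79))² = ((-16/9 - 45/(-51)) + (-10 - 1*79))² = ((-16*⅑ - 45*(-1/51)) + (-10 - 79))² = ((-16/9 + 15/17) - 89)² = (-137/153 - 89)² = (-13754/153)² = 189172516/23409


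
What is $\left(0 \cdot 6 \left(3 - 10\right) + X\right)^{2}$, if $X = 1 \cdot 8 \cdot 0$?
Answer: $0$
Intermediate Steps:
$X = 0$ ($X = 8 \cdot 0 = 0$)
$\left(0 \cdot 6 \left(3 - 10\right) + X\right)^{2} = \left(0 \cdot 6 \left(3 - 10\right) + 0\right)^{2} = \left(0 \left(-7\right) + 0\right)^{2} = \left(0 + 0\right)^{2} = 0^{2} = 0$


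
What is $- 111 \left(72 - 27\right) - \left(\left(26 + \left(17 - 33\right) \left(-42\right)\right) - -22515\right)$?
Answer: $-28208$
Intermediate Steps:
$- 111 \left(72 - 27\right) - \left(\left(26 + \left(17 - 33\right) \left(-42\right)\right) - -22515\right) = - 111 \left(72 - 27\right) - \left(\left(26 + \left(17 - 33\right) \left(-42\right)\right) + 22515\right) = - 111 \left(72 - 27\right) - \left(\left(26 - -672\right) + 22515\right) = \left(-111\right) 45 - \left(\left(26 + 672\right) + 22515\right) = -4995 - \left(698 + 22515\right) = -4995 - 23213 = -28208$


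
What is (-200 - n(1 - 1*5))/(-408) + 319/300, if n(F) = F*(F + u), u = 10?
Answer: 2541/1700 ≈ 1.4947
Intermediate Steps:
n(F) = F*(10 + F) (n(F) = F*(F + 10) = F*(10 + F))
(-200 - n(1 - 1*5))/(-408) + 319/300 = (-200 - (1 - 1*5)*(10 + (1 - 1*5)))/(-408) + 319/300 = (-200 - (1 - 5)*(10 + (1 - 5)))*(-1/408) + 319*(1/300) = (-200 - (-4)*(10 - 4))*(-1/408) + 319/300 = (-200 - (-4)*6)*(-1/408) + 319/300 = (-200 - 1*(-24))*(-1/408) + 319/300 = (-200 + 24)*(-1/408) + 319/300 = -176*(-1/408) + 319/300 = 22/51 + 319/300 = 2541/1700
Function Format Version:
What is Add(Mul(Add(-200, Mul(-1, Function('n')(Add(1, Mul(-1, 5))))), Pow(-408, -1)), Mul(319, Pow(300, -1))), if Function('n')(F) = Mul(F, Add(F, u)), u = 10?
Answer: Rational(2541, 1700) ≈ 1.4947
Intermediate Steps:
Function('n')(F) = Mul(F, Add(10, F)) (Function('n')(F) = Mul(F, Add(F, 10)) = Mul(F, Add(10, F)))
Add(Mul(Add(-200, Mul(-1, Function('n')(Add(1, Mul(-1, 5))))), Pow(-408, -1)), Mul(319, Pow(300, -1))) = Add(Mul(Add(-200, Mul(-1, Mul(Add(1, Mul(-1, 5)), Add(10, Add(1, Mul(-1, 5)))))), Pow(-408, -1)), Mul(319, Pow(300, -1))) = Add(Mul(Add(-200, Mul(-1, Mul(Add(1, -5), Add(10, Add(1, -5))))), Rational(-1, 408)), Mul(319, Rational(1, 300))) = Add(Mul(Add(-200, Mul(-1, Mul(-4, Add(10, -4)))), Rational(-1, 408)), Rational(319, 300)) = Add(Mul(Add(-200, Mul(-1, Mul(-4, 6))), Rational(-1, 408)), Rational(319, 300)) = Add(Mul(Add(-200, Mul(-1, -24)), Rational(-1, 408)), Rational(319, 300)) = Add(Mul(Add(-200, 24), Rational(-1, 408)), Rational(319, 300)) = Add(Mul(-176, Rational(-1, 408)), Rational(319, 300)) = Add(Rational(22, 51), Rational(319, 300)) = Rational(2541, 1700)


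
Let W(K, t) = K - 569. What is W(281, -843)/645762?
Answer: -48/107627 ≈ -0.00044598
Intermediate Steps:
W(K, t) = -569 + K
W(281, -843)/645762 = (-569 + 281)/645762 = -288*1/645762 = -48/107627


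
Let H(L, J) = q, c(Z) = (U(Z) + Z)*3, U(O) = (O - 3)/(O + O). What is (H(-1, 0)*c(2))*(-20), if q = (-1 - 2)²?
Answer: -945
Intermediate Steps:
q = 9 (q = (-3)² = 9)
U(O) = (-3 + O)/(2*O) (U(O) = (-3 + O)/((2*O)) = (-3 + O)*(1/(2*O)) = (-3 + O)/(2*O))
c(Z) = 3*Z + 3*(-3 + Z)/(2*Z) (c(Z) = ((-3 + Z)/(2*Z) + Z)*3 = (Z + (-3 + Z)/(2*Z))*3 = 3*Z + 3*(-3 + Z)/(2*Z))
H(L, J) = 9
(H(-1, 0)*c(2))*(-20) = (9*(3/2 + 3*2 - 9/2/2))*(-20) = (9*(3/2 + 6 - 9/2*½))*(-20) = (9*(3/2 + 6 - 9/4))*(-20) = (9*(21/4))*(-20) = (189/4)*(-20) = -945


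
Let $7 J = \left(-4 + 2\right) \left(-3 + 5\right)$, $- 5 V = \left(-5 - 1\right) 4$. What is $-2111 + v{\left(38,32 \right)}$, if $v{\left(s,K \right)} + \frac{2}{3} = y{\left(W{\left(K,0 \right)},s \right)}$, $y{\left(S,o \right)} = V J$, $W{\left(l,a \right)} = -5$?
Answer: $- \frac{222013}{105} \approx -2114.4$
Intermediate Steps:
$V = \frac{24}{5}$ ($V = - \frac{\left(-5 - 1\right) 4}{5} = - \frac{\left(-6\right) 4}{5} = \left(- \frac{1}{5}\right) \left(-24\right) = \frac{24}{5} \approx 4.8$)
$J = - \frac{4}{7}$ ($J = \frac{\left(-4 + 2\right) \left(-3 + 5\right)}{7} = \frac{\left(-2\right) 2}{7} = \frac{1}{7} \left(-4\right) = - \frac{4}{7} \approx -0.57143$)
$y{\left(S,o \right)} = - \frac{96}{35}$ ($y{\left(S,o \right)} = \frac{24}{5} \left(- \frac{4}{7}\right) = - \frac{96}{35}$)
$v{\left(s,K \right)} = - \frac{358}{105}$ ($v{\left(s,K \right)} = - \frac{2}{3} - \frac{96}{35} = - \frac{358}{105}$)
$-2111 + v{\left(38,32 \right)} = -2111 - \frac{358}{105} = - \frac{222013}{105}$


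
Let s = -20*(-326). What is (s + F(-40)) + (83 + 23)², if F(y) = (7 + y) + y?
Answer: 17683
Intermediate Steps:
F(y) = 7 + 2*y
s = 6520
(s + F(-40)) + (83 + 23)² = (6520 + (7 + 2*(-40))) + (83 + 23)² = (6520 + (7 - 80)) + 106² = (6520 - 73) + 11236 = 6447 + 11236 = 17683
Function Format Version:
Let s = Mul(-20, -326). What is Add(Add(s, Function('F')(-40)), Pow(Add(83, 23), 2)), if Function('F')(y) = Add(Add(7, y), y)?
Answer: 17683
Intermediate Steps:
Function('F')(y) = Add(7, Mul(2, y))
s = 6520
Add(Add(s, Function('F')(-40)), Pow(Add(83, 23), 2)) = Add(Add(6520, Add(7, Mul(2, -40))), Pow(Add(83, 23), 2)) = Add(Add(6520, Add(7, -80)), Pow(106, 2)) = Add(Add(6520, -73), 11236) = Add(6447, 11236) = 17683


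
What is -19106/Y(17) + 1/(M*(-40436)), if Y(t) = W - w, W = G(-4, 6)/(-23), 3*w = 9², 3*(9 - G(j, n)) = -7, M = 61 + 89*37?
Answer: 178792834806119/257275586568 ≈ 694.95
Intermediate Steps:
M = 3354 (M = 61 + 3293 = 3354)
G(j, n) = 34/3 (G(j, n) = 9 - ⅓*(-7) = 9 + 7/3 = 34/3)
w = 27 (w = (⅓)*9² = (⅓)*81 = 27)
W = -34/69 (W = (34/3)/(-23) = (34/3)*(-1/23) = -34/69 ≈ -0.49275)
Y(t) = -1897/69 (Y(t) = -34/69 - 1*27 = -34/69 - 27 = -1897/69)
-19106/Y(17) + 1/(M*(-40436)) = -19106/(-1897/69) + 1/(3354*(-40436)) = -19106*(-69/1897) + (1/3354)*(-1/40436) = 1318314/1897 - 1/135622344 = 178792834806119/257275586568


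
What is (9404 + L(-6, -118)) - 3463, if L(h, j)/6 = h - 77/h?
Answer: 5982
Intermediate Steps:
L(h, j) = -462/h + 6*h (L(h, j) = 6*(h - 77/h) = -462/h + 6*h)
(9404 + L(-6, -118)) - 3463 = (9404 + (-462/(-6) + 6*(-6))) - 3463 = (9404 + (-462*(-⅙) - 36)) - 3463 = (9404 + (77 - 36)) - 3463 = (9404 + 41) - 3463 = 9445 - 3463 = 5982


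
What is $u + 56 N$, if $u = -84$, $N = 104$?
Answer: $5740$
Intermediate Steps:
$u + 56 N = -84 + 56 \cdot 104 = -84 + 5824 = 5740$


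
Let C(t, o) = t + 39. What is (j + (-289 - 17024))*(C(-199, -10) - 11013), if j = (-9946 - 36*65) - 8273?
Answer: 423143856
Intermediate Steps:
C(t, o) = 39 + t
j = -20559 (j = (-9946 - 2340) - 8273 = -12286 - 8273 = -20559)
(j + (-289 - 17024))*(C(-199, -10) - 11013) = (-20559 + (-289 - 17024))*((39 - 199) - 11013) = (-20559 - 17313)*(-160 - 11013) = -37872*(-11173) = 423143856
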